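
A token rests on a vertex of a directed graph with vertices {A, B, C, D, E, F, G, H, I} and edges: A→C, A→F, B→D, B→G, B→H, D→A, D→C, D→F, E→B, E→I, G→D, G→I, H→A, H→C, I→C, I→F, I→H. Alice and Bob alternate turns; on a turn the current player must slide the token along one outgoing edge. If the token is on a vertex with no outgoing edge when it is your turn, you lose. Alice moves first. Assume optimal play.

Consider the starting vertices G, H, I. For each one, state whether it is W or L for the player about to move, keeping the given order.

G: L, H: W, I: W

Compute win/loss labels from the base case upward. A position with no move is L. Any other position is W if it can reach an L in one move, else L.
Every edge goes from a vertex to one that appears earlier in the order C, F, A, D, H, I, G, B, E, so processing vertices in that order labels each vertex after all of its successors.
C: no outgoing edge → L
F: no outgoing edge → L
A: reaches L-position F → W
D: reaches L-position F → W
H: reaches L-position C → W
I: reaches L-position F → W
G: only reaches I(W), D(W), all W → L
B: reaches L-position G → W
E: only reaches B(W), I(W), all W → L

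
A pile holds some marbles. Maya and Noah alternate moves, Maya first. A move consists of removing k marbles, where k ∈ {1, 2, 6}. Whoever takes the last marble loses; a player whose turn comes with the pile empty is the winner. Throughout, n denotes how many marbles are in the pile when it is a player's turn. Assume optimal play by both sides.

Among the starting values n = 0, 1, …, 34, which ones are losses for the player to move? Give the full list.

1, 4, 8, 11, 15, 18, 22, 25, 29, 32

Compute win/loss labels from the base case upward. A position with no move is W. Any other position is W if it can reach an L in one move, else L.
n=0: no move; the opponent has just taken the last marble and therefore loses → W
n=1: →0(W) only, which is W, so L
n=2: →1(L), so W
n=3: →1(L), so W
n=4: →3(W), 2(W) — all W, so L
n=5: →4(L), so W
n=6: →4(L), so W
n=7: →1(L), so W
n=8: →7(W), 6(W), 2(W) — all W, so L
n=9: →8(L), so W
n=10: →8(L), so W
n=11: →10(W), 9(W), 5(W) — all W, so L
n=12: →11(L), so W
n=13: →11(L), so W
n=14: →8(L), so W
n=15: →14(W), 13(W), 9(W) — all W, so L
n=16: →15(L), so W
n=17: →15(L), so W
n=18: →17(W), 16(W), 12(W) — all W, so L
n=19: →18(L), so W
n=20: →18(L), so W
n=21: →15(L), so W
n=22: →21(W), 20(W), 16(W) — all W, so L
n=23: →22(L), so W
n=24: →22(L), so W
n=25: →24(W), 23(W), 19(W) — all W, so L
n=26: →25(L), so W
n=27: →25(L), so W
n=28: →22(L), so W
n=29: →28(W), 27(W), 23(W) — all W, so L
n=30: →29(L), so W
n=31: →29(L), so W
n=32: →31(W), 30(W), 26(W) — all W, so L
n=33: →32(L), so W
n=34: →32(L), so W
Reading off the rows marked L gives the requested list; there are 10 such values of n.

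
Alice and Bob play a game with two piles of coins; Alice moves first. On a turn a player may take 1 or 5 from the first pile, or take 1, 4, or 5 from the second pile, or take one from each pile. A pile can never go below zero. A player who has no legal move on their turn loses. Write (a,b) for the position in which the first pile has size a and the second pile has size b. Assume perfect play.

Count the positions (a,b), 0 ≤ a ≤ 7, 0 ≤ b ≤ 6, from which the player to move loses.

16

Label each position W (a win for the player to move) or L (a loss). A position with no legal move is L; any other position is W exactly when some move reaches an L, and L when every move reaches a W.
Every move lowers a or b (never raises either), so fill the grid row by row in increasing a, and left to right within a row: each cell's successors are then already labelled.
      b=0  b=1  b=2  b=3  b=4  b=5  b=6
a=0:    L    W    L    W    W    W    W
a=1:    W    W    W    W    L    W    L
a=2:    L    W    L    W    W    W    W
a=3:    W    W    W    W    L    W    L
a=4:    L    W    L    W    W    W    W
a=5:    W    W    W    W    L    W    L
a=6:    L    W    L    W    W    W    W
a=7:    W    W    W    W    L    W    L
Cells with no legal move (terminal, hence L): (0,0).
The remaining L cells, each justified by listing all of its moves:
(0,2): →(0,1)(W) only, which is W, so L
(1,4): →(0,4)(W), (1,3)(W), (1,0)(W), (0,3)(W) — all W, so L
(1,6): →(0,6)(W), (1,5)(W), (1,2)(W), (1,1)(W), (0,5)(W) — all W, so L
(2,0): →(1,0)(W) only, which is W, so L
(2,2): →(1,2)(W), (2,1)(W), (1,1)(W) — all W, so L
(3,4): →(2,4)(W), (3,3)(W), (3,0)(W), (2,3)(W) — all W, so L
(3,6): →(2,6)(W), (3,5)(W), (3,2)(W), (3,1)(W), (2,5)(W) — all W, so L
(4,0): →(3,0)(W) only, which is W, so L
(4,2): →(3,2)(W), (4,1)(W), (3,1)(W) — all W, so L
(5,4): →(4,4)(W), (0,4)(W), (5,3)(W), (5,0)(W), (4,3)(W) — all W, so L
(5,6): →(4,6)(W), (0,6)(W), (5,5)(W), (5,2)(W), (5,1)(W), (4,5)(W) — all W, so L
(6,0): →(5,0)(W), (1,0)(W) — all W, so L
(6,2): →(5,2)(W), (1,2)(W), (6,1)(W), (5,1)(W) — all W, so L
(7,4): →(6,4)(W), (2,4)(W), (7,3)(W), (7,0)(W), (6,3)(W) — all W, so L
(7,6): →(6,6)(W), (2,6)(W), (7,5)(W), (7,2)(W), (7,1)(W), (6,5)(W) — all W, so L
Every other cell has at least one move into one of the L cells above, so it is W.
L cells per row: a=0: 2, a=1: 2, a=2: 2, a=3: 2, a=4: 2, a=5: 2, a=6: 2, a=7: 2; total 16.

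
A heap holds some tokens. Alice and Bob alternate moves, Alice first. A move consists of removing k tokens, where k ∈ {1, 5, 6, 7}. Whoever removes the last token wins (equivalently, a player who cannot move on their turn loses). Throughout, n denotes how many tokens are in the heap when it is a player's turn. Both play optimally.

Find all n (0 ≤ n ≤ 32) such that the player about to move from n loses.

0, 2, 4, 12, 14, 16, 24, 26, 28

Build the W/L table. Terminal = L. A non-terminal position is W if it has a move to some L; otherwise it is L.
n=0: no move → L
n=1: can move to 0, which is L ⇒ W
n=2: the only move is to 1(W), a W ⇒ L
n=3: can move to 2, which is L ⇒ W
n=4: the only move is to 3(W), a W ⇒ L
n=5: can move to 4, which is L ⇒ W
n=6: can move to 0, which is L ⇒ W
n=7: can move to 2, which is L ⇒ W
n=8: can move to 2, which is L ⇒ W
n=9: can move to 4, which is L ⇒ W
n=10: can move to 4, which is L ⇒ W
n=11: can move to 4, which is L ⇒ W
n=12: moves to 11(W), 7(W), 6(W), 5(W); every one is W ⇒ L
n=13: can move to 12, which is L ⇒ W
n=14: moves to 13(W), 9(W), 8(W), 7(W); every one is W ⇒ L
n=15: can move to 14, which is L ⇒ W
n=16: moves to 15(W), 11(W), 10(W), 9(W); every one is W ⇒ L
n=17: can move to 16, which is L ⇒ W
n=18: can move to 12, which is L ⇒ W
n=19: can move to 14, which is L ⇒ W
n=20: can move to 14, which is L ⇒ W
n=21: can move to 16, which is L ⇒ W
n=22: can move to 16, which is L ⇒ W
n=23: can move to 16, which is L ⇒ W
n=24: moves to 23(W), 19(W), 18(W), 17(W); every one is W ⇒ L
n=25: can move to 24, which is L ⇒ W
n=26: moves to 25(W), 21(W), 20(W), 19(W); every one is W ⇒ L
n=27: can move to 26, which is L ⇒ W
n=28: moves to 27(W), 23(W), 22(W), 21(W); every one is W ⇒ L
n=29: can move to 28, which is L ⇒ W
n=30: can move to 24, which is L ⇒ W
n=31: can move to 26, which is L ⇒ W
n=32: can move to 26, which is L ⇒ W
The losing starting values of n are exactly the entries labelled L in this table (9 of them).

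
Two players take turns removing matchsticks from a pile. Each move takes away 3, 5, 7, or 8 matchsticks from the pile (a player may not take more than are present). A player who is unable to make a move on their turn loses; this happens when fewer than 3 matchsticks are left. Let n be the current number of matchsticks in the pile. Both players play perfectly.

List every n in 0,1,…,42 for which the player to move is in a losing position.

0, 1, 2, 11, 12, 13, 22, 23, 24, 33, 34, 35

Label each position W (a win for the player to move) or L (a loss). A position with no legal move is L; any other position is W exactly when some move reaches an L, and L when every move reaches a W.
n=0: no move → L
n=1: no move → L
n=2: no move → L
n=3: reaches L-position 0 → W
n=4: reaches L-position 1 → W
n=5: reaches L-position 2 → W
n=6: reaches L-position 1 → W
n=7: reaches L-position 2 → W
n=8: reaches L-position 1 → W
n=9: reaches L-position 2 → W
n=10: reaches L-position 2 → W
n=11: only reaches 8(W), 6(W), 4(W), 3(W), all W → L
n=12: only reaches 9(W), 7(W), 5(W), 4(W), all W → L
n=13: only reaches 10(W), 8(W), 6(W), 5(W), all W → L
n=14: reaches L-position 11 → W
n=15: reaches L-position 12 → W
n=16: reaches L-position 13 → W
n=17: reaches L-position 12 → W
n=18: reaches L-position 13 → W
n=19: reaches L-position 12 → W
n=20: reaches L-position 13 → W
n=21: reaches L-position 13 → W
n=22: only reaches 19(W), 17(W), 15(W), 14(W), all W → L
n=23: only reaches 20(W), 18(W), 16(W), 15(W), all W → L
n=24: only reaches 21(W), 19(W), 17(W), 16(W), all W → L
n=25: reaches L-position 22 → W
n=26: reaches L-position 23 → W
n=27: reaches L-position 24 → W
n=28: reaches L-position 23 → W
n=29: reaches L-position 24 → W
n=30: reaches L-position 23 → W
n=31: reaches L-position 24 → W
n=32: reaches L-position 24 → W
n=33: only reaches 30(W), 28(W), 26(W), 25(W), all W → L
n=34: only reaches 31(W), 29(W), 27(W), 26(W), all W → L
n=35: only reaches 32(W), 30(W), 28(W), 27(W), all W → L
n=36: reaches L-position 33 → W
n=37: reaches L-position 34 → W
n=38: reaches L-position 35 → W
n=39: reaches L-position 34 → W
n=40: reaches L-position 35 → W
n=41: reaches L-position 34 → W
n=42: reaches L-position 35 → W
The losing starting values of n are exactly the entries labelled L in this table (12 of them).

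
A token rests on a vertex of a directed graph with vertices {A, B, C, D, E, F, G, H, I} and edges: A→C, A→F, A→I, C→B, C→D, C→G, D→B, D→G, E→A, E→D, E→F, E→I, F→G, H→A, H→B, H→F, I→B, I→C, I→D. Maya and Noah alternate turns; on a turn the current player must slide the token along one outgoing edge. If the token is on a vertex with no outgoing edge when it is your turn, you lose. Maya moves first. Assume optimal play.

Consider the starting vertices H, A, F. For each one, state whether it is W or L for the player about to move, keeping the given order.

H: W, A: L, F: W

Compute win/loss labels from the base case upward. A position with no move is L. Any other position is W if it can reach an L in one move, else L.
Every edge goes from a vertex to one that appears earlier in the order G, B, D, C, I, F, A, E, H, so processing vertices in that order labels each vertex after all of its successors.
G: no outgoing edge → L
B: no outgoing edge → L
D: W (go to B, an L position)
C: W (go to B, an L position)
I: W (go to B, an L position)
F: W (go to G, an L position)
A: L (options F(W), I(W), C(W) are all W)
E: W (go to A, an L position)
H: W (go to A, an L position)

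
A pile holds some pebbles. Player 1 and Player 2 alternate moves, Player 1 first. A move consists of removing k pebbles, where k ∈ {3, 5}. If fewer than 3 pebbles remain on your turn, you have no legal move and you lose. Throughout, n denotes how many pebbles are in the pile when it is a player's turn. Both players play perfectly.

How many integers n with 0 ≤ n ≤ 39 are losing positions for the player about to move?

Work bottom-up. With no move the player to move loses. Otherwise the position is W if at least one move leads to an L position for the opponent, and L if every move leads to a W.
n=0: no move → L
n=1: no move → L
n=2: no move → L
n=3: →0(L), so W
n=4: →1(L), so W
n=5: →2(L), so W
n=6: →1(L), so W
n=7: →2(L), so W
n=8: →5(W), 3(W) — all W, so L
n=9: →6(W), 4(W) — all W, so L
n=10: →7(W), 5(W) — all W, so L
n=11: →8(L), so W
n=12: →9(L), so W
n=13: →10(L), so W
n=14: →9(L), so W
n=15: →10(L), so W
n=16: →13(W), 11(W) — all W, so L
n=17: →14(W), 12(W) — all W, so L
n=18: →15(W), 13(W) — all W, so L
n=19: →16(L), so W
n=20: →17(L), so W
n=21: →18(L), so W
n=22: →17(L), so W
n=23: →18(L), so W
n=24: →21(W), 19(W) — all W, so L
n=25: →22(W), 20(W) — all W, so L
n=26: →23(W), 21(W) — all W, so L
n=27: →24(L), so W
n=28: →25(L), so W
n=29: →26(L), so W
n=30: →25(L), so W
n=31: →26(L), so W
n=32: →29(W), 27(W) — all W, so L
n=33: →30(W), 28(W) — all W, so L
n=34: →31(W), 29(W) — all W, so L
n=35: →32(L), so W
n=36: →33(L), so W
n=37: →34(L), so W
n=38: →33(L), so W
n=39: →34(L), so W
L entries with 0 ≤ n ≤ 39: n = 0, 1, 2, 8, 9, 10, 16, 17, 18, 24, 25, 26, 32, 33, 34; that makes 15.

15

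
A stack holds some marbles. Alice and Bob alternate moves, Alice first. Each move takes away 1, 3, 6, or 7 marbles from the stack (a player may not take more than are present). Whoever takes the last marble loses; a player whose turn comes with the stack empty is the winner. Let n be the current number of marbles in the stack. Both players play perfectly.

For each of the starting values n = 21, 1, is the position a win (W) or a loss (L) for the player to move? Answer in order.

Positions with no move are W. A position that does have a move is losing for the player to move precisely when every available move leads to a winning position for the opponent. Fill in the labels:
n=0: no move; the opponent has just taken the last marble and therefore loses → W
n=1: only reaches 0(W), which is W → L
n=2: reaches L-position 1 → W
n=3: only reaches 2(W), 0(W), all W → L
n=4: reaches L-position 3 → W
n=5: only reaches 4(W), 2(W), all W → L
n=6: reaches L-position 5 → W
n=7: reaches L-position 1 → W
n=8: reaches L-position 5 → W
n=9: reaches L-position 3 → W
n=10: reaches L-position 3 → W
n=11: reaches L-position 5 → W
n=12: reaches L-position 5 → W
n=13: only reaches 12(W), 10(W), 7(W), 6(W), all W → L
n=14: reaches L-position 13 → W
n=15: only reaches 14(W), 12(W), 9(W), 8(W), all W → L
n=16: reaches L-position 15 → W
n=17: only reaches 16(W), 14(W), 11(W), 10(W), all W → L
n=18: reaches L-position 17 → W
n=19: reaches L-position 13 → W
n=20: reaches L-position 17 → W
n=21: reaches L-position 15 → W

21: W, 1: L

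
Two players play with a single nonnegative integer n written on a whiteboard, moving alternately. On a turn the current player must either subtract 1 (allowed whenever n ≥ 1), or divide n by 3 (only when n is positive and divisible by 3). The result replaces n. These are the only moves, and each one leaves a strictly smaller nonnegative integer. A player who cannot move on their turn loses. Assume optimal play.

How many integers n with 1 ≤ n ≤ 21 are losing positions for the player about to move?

9

Work bottom-up. With no move the player to move loses. Otherwise the position is W if at least one move leads to an L position for the opponent, and L if every move leads to a W.
n=0: no move → L
n=1: can move to 0, which is L ⇒ W
n=2: the only move is to 1(W), a W ⇒ L
n=3: can move to 2, which is L ⇒ W
n=4: the only move is to 3(W), a W ⇒ L
n=5: can move to 4, which is L ⇒ W
n=6: can move to 2, which is L ⇒ W
n=7: the only move is to 6(W), a W ⇒ L
n=8: can move to 7, which is L ⇒ W
n=9: moves to 3(W), 8(W); every one is W ⇒ L
n=10: can move to 9, which is L ⇒ W
n=11: the only move is to 10(W), a W ⇒ L
n=12: can move to 4, which is L ⇒ W
n=13: the only move is to 12(W), a W ⇒ L
n=14: can move to 13, which is L ⇒ W
n=15: moves to 5(W), 14(W); every one is W ⇒ L
n=16: can move to 15, which is L ⇒ W
n=17: the only move is to 16(W), a W ⇒ L
n=18: can move to 17, which is L ⇒ W
n=19: the only move is to 18(W), a W ⇒ L
n=20: can move to 19, which is L ⇒ W
n=21: can move to 7, which is L ⇒ W
L entries with 1 ≤ n ≤ 21 (n=0 is outside the asked range and is not counted): n = 2, 4, 7, 9, 11, 13, 15, 17, 19; that makes 9.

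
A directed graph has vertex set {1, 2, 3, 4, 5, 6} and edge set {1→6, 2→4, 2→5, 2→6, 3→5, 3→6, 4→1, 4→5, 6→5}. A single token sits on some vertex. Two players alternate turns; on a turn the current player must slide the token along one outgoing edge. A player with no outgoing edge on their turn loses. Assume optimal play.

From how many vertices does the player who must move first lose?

2

Classify positions by backward induction: terminal positions (no move available) are L. From any other position, the mover wins iff some move reaches an L.
Every edge goes from a vertex to one that appears earlier in the order 5, 6, 3, 1, 4, 2, so processing vertices in that order labels each vertex after all of its successors.
5: no outgoing edge → L
6: reaches L-position 5 → W
3: reaches L-position 5 → W
1: only reaches 6(W), which is W → L
4: reaches L-position 1 → W
2: reaches L-position 5 → W
The L vertices are 1, 5; that is 2 in all.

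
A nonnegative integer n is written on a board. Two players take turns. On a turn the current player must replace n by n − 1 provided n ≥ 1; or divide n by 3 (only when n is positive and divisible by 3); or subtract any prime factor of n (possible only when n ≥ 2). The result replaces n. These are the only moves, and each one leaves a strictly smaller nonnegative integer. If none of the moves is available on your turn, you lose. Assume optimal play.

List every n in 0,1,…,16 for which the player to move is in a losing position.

0, 4, 8, 14

Work bottom-up. With no move the player to move loses. Otherwise the position is W if at least one move leads to an L position for the opponent, and L if every move leads to a W.
n=0: no move → L
n=1: reaches L-position 0 → W
n=2: reaches L-position 0 → W
n=3: reaches L-position 0 → W
n=4: only reaches 2(W), 3(W), all W → L
n=5: reaches L-position 0 → W
n=6: reaches L-position 4 → W
n=7: reaches L-position 0 → W
n=8: only reaches 6(W), 7(W), all W → L
n=9: reaches L-position 8 → W
n=10: reaches L-position 8 → W
n=11: reaches L-position 0 → W
n=12: reaches L-position 4 → W
n=13: reaches L-position 0 → W
n=14: only reaches 7(W), 12(W), 13(W), all W → L
n=15: reaches L-position 14 → W
n=16: reaches L-position 14 → W
The losing starting values of n are exactly the entries labelled L in this table (4 of them).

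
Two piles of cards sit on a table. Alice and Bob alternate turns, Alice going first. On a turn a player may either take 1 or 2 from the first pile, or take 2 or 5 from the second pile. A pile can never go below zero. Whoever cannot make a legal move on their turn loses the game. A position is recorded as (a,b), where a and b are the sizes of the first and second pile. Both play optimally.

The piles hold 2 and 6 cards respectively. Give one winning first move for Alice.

Move to (1,6).

Use the standard recursion: the mover loses at a terminal position; elsewhere, the mover wins exactly when some move hands the opponent an L position.
No move ever increases a pile, so every position that can arise here has a ≤ 2 and b ≤ 6; it is enough to label the cells with 0 ≤ a ≤ 2 and 0 ≤ b ≤ 6.
Every move lowers a or b (never raises either), so fill the grid row by row in increasing a, and left to right within a row: each cell's successors are then already labelled.
      b=0  b=1  b=2  b=3  b=4  b=5  b=6
a=0:    L    L    W    W    L    W    W
a=1:    W    W    L    L    W    W    L
a=2:    W    W    W    W    W    L    W
Cells with no legal move (terminal, hence L): (0,0), (0,1).
The remaining L cells, each justified by listing all of its moves:
(0,4): the only move is to (0,2)(W), a W ⇒ L
(1,2): moves to (0,2)(W), (1,0)(W); every one is W ⇒ L
(1,3): moves to (0,3)(W), (1,1)(W); every one is W ⇒ L
(1,6): moves to (0,6)(W), (1,4)(W), (1,1)(W); every one is W ⇒ L
(2,5): moves to (1,5)(W), (0,5)(W), (2,3)(W), (2,0)(W); every one is W ⇒ L
Every other cell has at least one move into one of the L cells above, so it is W.
From (2,6), the L positions reachable in one move are: (1,6).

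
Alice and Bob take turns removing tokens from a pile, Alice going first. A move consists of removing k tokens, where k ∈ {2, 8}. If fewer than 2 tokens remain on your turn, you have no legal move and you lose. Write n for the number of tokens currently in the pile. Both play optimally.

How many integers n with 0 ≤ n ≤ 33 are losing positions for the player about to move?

Positions with no move are L. A position that does have a move is losing for the player to move precisely when every available move leads to a winning position for the opponent. Fill in the labels:
n=0: no move → L
n=1: no move → L
n=2: can move to 0, which is L ⇒ W
n=3: can move to 1, which is L ⇒ W
n=4: the only move is to 2(W), a W ⇒ L
n=5: the only move is to 3(W), a W ⇒ L
n=6: can move to 4, which is L ⇒ W
n=7: can move to 5, which is L ⇒ W
n=8: can move to 0, which is L ⇒ W
n=9: can move to 1, which is L ⇒ W
n=10: moves to 8(W), 2(W); every one is W ⇒ L
n=11: moves to 9(W), 3(W); every one is W ⇒ L
n=12: can move to 10, which is L ⇒ W
n=13: can move to 11, which is L ⇒ W
n=14: moves to 12(W), 6(W); every one is W ⇒ L
n=15: moves to 13(W), 7(W); every one is W ⇒ L
n=16: can move to 14, which is L ⇒ W
n=17: can move to 15, which is L ⇒ W
n=18: can move to 10, which is L ⇒ W
n=19: can move to 11, which is L ⇒ W
n=20: moves to 18(W), 12(W); every one is W ⇒ L
n=21: moves to 19(W), 13(W); every one is W ⇒ L
n=22: can move to 20, which is L ⇒ W
n=23: can move to 21, which is L ⇒ W
n=24: moves to 22(W), 16(W); every one is W ⇒ L
n=25: moves to 23(W), 17(W); every one is W ⇒ L
n=26: can move to 24, which is L ⇒ W
n=27: can move to 25, which is L ⇒ W
n=28: can move to 20, which is L ⇒ W
n=29: can move to 21, which is L ⇒ W
n=30: moves to 28(W), 22(W); every one is W ⇒ L
n=31: moves to 29(W), 23(W); every one is W ⇒ L
n=32: can move to 30, which is L ⇒ W
n=33: can move to 31, which is L ⇒ W
L entries with 0 ≤ n ≤ 33: n = 0, 1, 4, 5, 10, 11, 14, 15, 20, 21, 24, 25, 30, 31; that makes 14.

14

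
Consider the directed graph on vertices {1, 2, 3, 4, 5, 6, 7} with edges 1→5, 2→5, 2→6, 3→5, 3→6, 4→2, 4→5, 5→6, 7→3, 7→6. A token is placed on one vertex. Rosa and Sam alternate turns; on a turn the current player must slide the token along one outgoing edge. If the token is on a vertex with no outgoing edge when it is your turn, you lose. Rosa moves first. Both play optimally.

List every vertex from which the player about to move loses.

1, 4, 6

Build the W/L table. Terminal = L. A non-terminal position is W if it has a move to some L; otherwise it is L.
Every edge goes from a vertex to one that appears earlier in the order 6, 5, 2, 1, 3, 4, 7, so processing vertices in that order labels each vertex after all of its successors.
6: no outgoing edge → L
5: reaches L-position 6 → W
2: reaches L-position 6 → W
1: only reaches 5(W), which is W → L
3: reaches L-position 6 → W
4: only reaches 2(W), 5(W), all W → L
7: reaches L-position 6 → W
The losing starting vertices are exactly the entries labelled L in this table (3 of them).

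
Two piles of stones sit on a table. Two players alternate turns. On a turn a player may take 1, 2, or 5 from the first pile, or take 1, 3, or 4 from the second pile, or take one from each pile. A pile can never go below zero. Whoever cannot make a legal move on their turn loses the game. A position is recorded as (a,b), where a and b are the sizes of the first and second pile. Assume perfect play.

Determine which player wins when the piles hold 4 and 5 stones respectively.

The first player wins.

Positions with no move are L. A position that does have a move is losing for the player to move precisely when every available move leads to a winning position for the opponent. Fill in the labels:
No move ever increases a pile, so every position that can arise here has a ≤ 4 and b ≤ 5; it is enough to label the cells with 0 ≤ a ≤ 4 and 0 ≤ b ≤ 5.
Every move lowers a or b (never raises either), so fill the grid row by row in increasing a, and left to right within a row: each cell's successors are then already labelled.
      b=0  b=1  b=2  b=3  b=4  b=5
a=0:    L    W    L    W    W    W
a=1:    W    W    W    W    L    W
a=2:    W    L    W    L    W    W
a=3:    L    W    W    W    W    L
a=4:    W    W    L    W    L    W
Cells with no legal move (terminal, hence L): (0,0).
The remaining L cells, each justified by listing all of its moves:
(0,2): L (sole option (0,1)(W) is W)
(1,4): L (options (0,4)(W), (1,3)(W), (1,1)(W), (1,0)(W), (0,3)(W) are all W)
(2,1): L (options (1,1)(W), (0,1)(W), (2,0)(W), (1,0)(W) are all W)
(2,3): L (options (1,3)(W), (0,3)(W), (2,2)(W), (2,0)(W), (1,2)(W) are all W)
(3,0): L (options (2,0)(W), (1,0)(W) are all W)
(3,5): L (options (2,5)(W), (1,5)(W), (3,4)(W), (3,2)(W), (3,1)(W), (2,4)(W) are all W)
(4,2): L (options (3,2)(W), (2,2)(W), (4,1)(W), (3,1)(W) are all W)
(4,4): L (options (3,4)(W), (2,4)(W), (4,3)(W), (4,1)(W), (4,0)(W), (3,3)(W) are all W)
Every other cell has at least one move into one of the L cells above, so it is W.
From (4,5) the player to move can move to (3,5), reaching an L position.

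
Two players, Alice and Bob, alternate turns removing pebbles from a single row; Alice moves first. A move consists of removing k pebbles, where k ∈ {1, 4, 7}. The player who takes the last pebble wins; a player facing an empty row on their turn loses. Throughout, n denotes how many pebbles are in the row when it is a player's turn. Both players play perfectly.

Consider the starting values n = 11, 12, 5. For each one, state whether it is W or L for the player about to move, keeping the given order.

Work bottom-up. With no move the player to move loses. Otherwise the position is W if at least one move leads to an L position for the opponent, and L if every move leads to a W.
n=0: no move → L
n=1: can move to 0, which is L ⇒ W
n=2: the only move is to 1(W), a W ⇒ L
n=3: can move to 2, which is L ⇒ W
n=4: can move to 0, which is L ⇒ W
n=5: moves to 4(W), 1(W); every one is W ⇒ L
n=6: can move to 5, which is L ⇒ W
n=7: can move to 0, which is L ⇒ W
n=8: moves to 7(W), 4(W), 1(W); every one is W ⇒ L
n=9: can move to 8, which is L ⇒ W
n=10: moves to 9(W), 6(W), 3(W); every one is W ⇒ L
n=11: can move to 10, which is L ⇒ W
n=12: can move to 8, which is L ⇒ W

11: W, 12: W, 5: L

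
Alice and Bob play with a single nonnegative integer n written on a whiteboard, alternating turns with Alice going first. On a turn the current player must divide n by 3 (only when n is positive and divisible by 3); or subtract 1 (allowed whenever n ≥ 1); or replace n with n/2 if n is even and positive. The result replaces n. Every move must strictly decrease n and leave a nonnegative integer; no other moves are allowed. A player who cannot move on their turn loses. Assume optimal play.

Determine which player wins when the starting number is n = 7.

Bob wins.

Compute win/loss labels from the base case upward. A position with no move is L. Any other position is W if it can reach an L in one move, else L.
n=0: no move → L
n=1: W (go to 0, an L position)
n=2: L (sole option 1(W) is W)
n=3: W (go to 2, an L position)
n=4: W (go to 2, an L position)
n=5: L (sole option 4(W) is W)
n=6: W (go to 2, an L position)
n=7: L (sole option 6(W) is W)
The starting position 7 is L: whatever Alice does, the opponent receives a W position.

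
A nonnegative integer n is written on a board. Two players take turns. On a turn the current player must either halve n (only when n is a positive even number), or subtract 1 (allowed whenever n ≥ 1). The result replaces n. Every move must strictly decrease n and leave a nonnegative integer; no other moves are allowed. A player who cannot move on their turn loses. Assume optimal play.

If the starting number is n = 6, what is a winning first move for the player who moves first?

Move to 5.

Use the standard recursion: the mover loses at a terminal position; elsewhere, the mover wins exactly when some move hands the opponent an L position.
n=0: no move → L
n=1: can move to 0, which is L ⇒ W
n=2: the only move is to 1(W), a W ⇒ L
n=3: can move to 2, which is L ⇒ W
n=4: can move to 2, which is L ⇒ W
n=5: the only move is to 4(W), a W ⇒ L
n=6: can move to 5, which is L ⇒ W
From 6, the L positions reachable in one move are: 5.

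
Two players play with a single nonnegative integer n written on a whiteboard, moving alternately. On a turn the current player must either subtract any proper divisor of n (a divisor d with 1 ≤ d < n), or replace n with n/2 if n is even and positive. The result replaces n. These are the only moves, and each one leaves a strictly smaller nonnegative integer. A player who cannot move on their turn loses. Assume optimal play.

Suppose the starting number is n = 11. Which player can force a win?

The second player wins.

Compute win/loss labels from the base case upward. A position with no move is L. Any other position is W if it can reach an L in one move, else L.
n=0: no move → L
n=1: no move → L
n=2: can move to 1, which is L ⇒ W
n=3: the only move is to 2(W), a W ⇒ L
n=4: can move to 3, which is L ⇒ W
n=5: the only move is to 4(W), a W ⇒ L
n=6: can move to 3, which is L ⇒ W
n=7: the only move is to 6(W), a W ⇒ L
n=8: can move to 7, which is L ⇒ W
n=9: moves to 6(W), 8(W); every one is W ⇒ L
n=10: can move to 5, which is L ⇒ W
n=11: the only move is to 10(W), a W ⇒ L
Every move from 11 reaches a W position, so the mover loses.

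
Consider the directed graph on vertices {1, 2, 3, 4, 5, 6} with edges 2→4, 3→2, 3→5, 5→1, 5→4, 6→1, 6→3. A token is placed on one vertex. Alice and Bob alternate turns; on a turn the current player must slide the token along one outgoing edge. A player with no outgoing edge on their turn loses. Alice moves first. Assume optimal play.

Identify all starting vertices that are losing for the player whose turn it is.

1, 3, 4

Positions with no move are L. A position that does have a move is losing for the player to move precisely when every available move leads to a winning position for the opponent. Fill in the labels:
Every edge goes from a vertex to one that appears earlier in the order 1, 4, 5, 2, 3, 6, so processing vertices in that order labels each vertex after all of its successors.
1: no outgoing edge → L
4: no outgoing edge → L
5: W (go to 4, an L position)
2: W (go to 4, an L position)
3: L (options 2(W), 5(W) are all W)
6: W (go to 3, an L position)
Reading off the rows marked L gives the requested list; there are 3 such vertices.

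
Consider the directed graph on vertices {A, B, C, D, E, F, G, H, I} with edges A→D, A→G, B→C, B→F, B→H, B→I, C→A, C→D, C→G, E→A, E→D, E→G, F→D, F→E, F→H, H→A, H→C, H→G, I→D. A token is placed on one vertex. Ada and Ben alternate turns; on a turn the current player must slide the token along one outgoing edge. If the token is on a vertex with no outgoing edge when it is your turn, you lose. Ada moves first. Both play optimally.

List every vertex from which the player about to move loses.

Compute win/loss labels from the base case upward. A position with no move is L. Any other position is W if it can reach an L in one move, else L.
Every edge goes from a vertex to one that appears earlier in the order G, D, A, C, I, H, E, F, B, so processing vertices in that order labels each vertex after all of its successors.
G: no outgoing edge → L
D: no outgoing edge → L
A: →D(L), so W
C: →D(L), so W
I: →D(L), so W
H: →G(L), so W
E: →D(L), so W
F: →D(L), so W
B: →F(W), H(W), I(W), C(W) — all W, so L
Reading off the rows marked L gives the requested list; there are 3 such vertices.

B, D, G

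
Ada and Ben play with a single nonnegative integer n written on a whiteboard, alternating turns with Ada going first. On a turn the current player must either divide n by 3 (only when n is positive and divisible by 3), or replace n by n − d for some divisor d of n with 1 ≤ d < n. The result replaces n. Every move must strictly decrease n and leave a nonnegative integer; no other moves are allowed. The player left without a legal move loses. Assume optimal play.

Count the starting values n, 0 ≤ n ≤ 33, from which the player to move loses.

Classify positions by backward induction: terminal positions (no move available) are L. From any other position, the mover wins iff some move reaches an L.
n=0: no move → L
n=1: no move → L
n=2: reaches L-position 1 → W
n=3: reaches L-position 1 → W
n=4: only reaches 2(W), 3(W), all W → L
n=5: reaches L-position 4 → W
n=6: reaches L-position 4 → W
n=7: only reaches 6(W), which is W → L
n=8: reaches L-position 4 → W
n=9: only reaches 3(W), 6(W), 8(W), all W → L
n=10: reaches L-position 9 → W
n=11: only reaches 10(W), which is W → L
n=12: reaches L-position 4 → W
n=13: only reaches 12(W), which is W → L
n=14: reaches L-position 7 → W
n=15: only reaches 5(W), 10(W), 12(W), 14(W), all W → L
n=16: reaches L-position 15 → W
n=17: only reaches 16(W), which is W → L
n=18: reaches L-position 9 → W
n=19: only reaches 18(W), which is W → L
n=20: reaches L-position 15 → W
n=21: reaches L-position 7 → W
n=22: reaches L-position 11 → W
n=23: only reaches 22(W), which is W → L
n=24: reaches L-position 23 → W
n=25: only reaches 20(W), 24(W), all W → L
n=26: reaches L-position 13 → W
n=27: reaches L-position 9 → W
n=28: only reaches 14(W), 21(W), 24(W), 26(W), 27(W), all W → L
n=29: reaches L-position 28 → W
n=30: reaches L-position 15 → W
n=31: only reaches 30(W), which is W → L
n=32: reaches L-position 28 → W
n=33: reaches L-position 11 → W
L entries with 0 ≤ n ≤ 33: n = 0, 1, 4, 7, 9, 11, 13, 15, 17, 19, 23, 25, 28, 31; that makes 14.

14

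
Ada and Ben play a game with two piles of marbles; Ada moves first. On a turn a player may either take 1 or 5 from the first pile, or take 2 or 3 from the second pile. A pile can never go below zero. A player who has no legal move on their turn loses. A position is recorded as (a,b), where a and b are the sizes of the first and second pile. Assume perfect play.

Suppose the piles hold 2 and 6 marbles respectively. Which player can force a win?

Use the standard recursion: the mover loses at a terminal position; elsewhere, the mover wins exactly when some move hands the opponent an L position.
No move ever increases a pile, so every position that can arise here has a ≤ 2 and b ≤ 6; it is enough to label the cells with 0 ≤ a ≤ 2 and 0 ≤ b ≤ 6.
Every move lowers a or b (never raises either), so fill the grid row by row in increasing a, and left to right within a row: each cell's successors are then already labelled.
      b=0  b=1  b=2  b=3  b=4  b=5  b=6
a=0:    L    L    W    W    W    L    L
a=1:    W    W    L    L    W    W    W
a=2:    L    L    W    W    W    L    L
Cells with no legal move (terminal, hence L): (0,0), (0,1).
The remaining L cells, each justified by listing all of its moves:
(0,5): L (options (0,3)(W), (0,2)(W) are all W)
(0,6): L (options (0,4)(W), (0,3)(W) are all W)
(1,2): L (options (0,2)(W), (1,0)(W) are all W)
(1,3): L (options (0,3)(W), (1,1)(W), (1,0)(W) are all W)
(2,0): L (sole option (1,0)(W) is W)
(2,1): L (sole option (1,1)(W) is W)
(2,5): L (options (1,5)(W), (2,3)(W), (2,2)(W) are all W)
(2,6): L (options (1,6)(W), (2,4)(W), (2,3)(W) are all W)
Every other cell has at least one move into one of the L cells above, so it is W.
Every move from (2,6) reaches a W position, so the mover loses.

Ben wins.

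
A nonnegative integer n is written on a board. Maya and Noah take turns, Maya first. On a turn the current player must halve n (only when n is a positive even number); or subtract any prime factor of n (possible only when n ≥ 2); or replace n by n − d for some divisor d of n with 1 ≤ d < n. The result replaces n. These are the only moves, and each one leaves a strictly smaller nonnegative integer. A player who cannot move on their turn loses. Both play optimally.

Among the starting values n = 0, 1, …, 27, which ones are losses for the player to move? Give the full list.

Build the W/L table. Terminal = L. A non-terminal position is W if it has a move to some L; otherwise it is L.
n=0: no move → L
n=1: no move → L
n=2: reaches L-position 0 → W
n=3: reaches L-position 0 → W
n=4: only reaches 2(W), 3(W), all W → L
n=5: reaches L-position 0 → W
n=6: reaches L-position 4 → W
n=7: reaches L-position 0 → W
n=8: reaches L-position 4 → W
n=9: only reaches 6(W), 8(W), all W → L
n=10: reaches L-position 9 → W
n=11: reaches L-position 0 → W
n=12: reaches L-position 9 → W
n=13: reaches L-position 0 → W
n=14: only reaches 7(W), 12(W), 13(W), all W → L
n=15: reaches L-position 14 → W
n=16: reaches L-position 14 → W
n=17: reaches L-position 0 → W
n=18: reaches L-position 9 → W
n=19: reaches L-position 0 → W
n=20: only reaches 10(W), 15(W), 16(W), 18(W), 19(W), all W → L
n=21: reaches L-position 14 → W
n=22: reaches L-position 20 → W
n=23: reaches L-position 0 → W
n=24: reaches L-position 20 → W
n=25: reaches L-position 20 → W
n=26: only reaches 13(W), 24(W), 25(W), all W → L
n=27: reaches L-position 26 → W
Reading off the rows marked L gives the requested list; there are 7 such values of n.

0, 1, 4, 9, 14, 20, 26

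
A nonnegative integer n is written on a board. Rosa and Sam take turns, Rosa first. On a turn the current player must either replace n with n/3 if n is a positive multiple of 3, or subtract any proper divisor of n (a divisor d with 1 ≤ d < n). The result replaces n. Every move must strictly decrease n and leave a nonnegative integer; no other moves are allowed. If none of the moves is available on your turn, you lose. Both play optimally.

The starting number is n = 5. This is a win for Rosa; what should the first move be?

Move to 4.

Positions with no move are L. A position that does have a move is losing for the player to move precisely when every available move leads to a winning position for the opponent. Fill in the labels:
n=0: no move → L
n=1: no move → L
n=2: W (go to 1, an L position)
n=3: W (go to 1, an L position)
n=4: L (options 2(W), 3(W) are all W)
n=5: W (go to 4, an L position)
From 5, the L positions reachable in one move are: 4.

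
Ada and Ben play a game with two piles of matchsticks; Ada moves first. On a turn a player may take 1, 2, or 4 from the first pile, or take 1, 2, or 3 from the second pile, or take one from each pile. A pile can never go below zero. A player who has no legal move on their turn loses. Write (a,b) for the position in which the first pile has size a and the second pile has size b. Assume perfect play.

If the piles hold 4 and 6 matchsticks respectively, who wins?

Positions with no move are L. A position that does have a move is losing for the player to move precisely when every available move leads to a winning position for the opponent. Fill in the labels:
No move ever increases a pile, so every position that can arise here has a ≤ 4 and b ≤ 6; it is enough to label the cells with 0 ≤ a ≤ 4 and 0 ≤ b ≤ 6.
Every move lowers a or b (never raises either), so fill the grid row by row in increasing a, and left to right within a row: each cell's successors are then already labelled.
      b=0  b=1  b=2  b=3  b=4  b=5  b=6
a=0:    L    W    W    W    L    W    W
a=1:    W    W    L    W    W    W    L
a=2:    W    L    W    W    W    L    W
a=3:    L    W    W    W    L    W    W
a=4:    W    W    L    W    W    W    L
Cells with no legal move (terminal, hence L): (0,0).
The remaining L cells, each justified by listing all of its moves:
(0,4): moves to (0,3)(W), (0,2)(W), (0,1)(W); every one is W ⇒ L
(1,2): moves to (0,2)(W), (1,1)(W), (1,0)(W), (0,1)(W); every one is W ⇒ L
(1,6): moves to (0,6)(W), (1,5)(W), (1,4)(W), (1,3)(W), (0,5)(W); every one is W ⇒ L
(2,1): moves to (1,1)(W), (0,1)(W), (2,0)(W), (1,0)(W); every one is W ⇒ L
(2,5): moves to (1,5)(W), (0,5)(W), (2,4)(W), (2,3)(W), (2,2)(W), (1,4)(W); every one is W ⇒ L
(3,0): moves to (2,0)(W), (1,0)(W); every one is W ⇒ L
(3,4): moves to (2,4)(W), (1,4)(W), (3,3)(W), (3,2)(W), (3,1)(W), (2,3)(W); every one is W ⇒ L
(4,2): moves to (3,2)(W), (2,2)(W), (0,2)(W), (4,1)(W), (4,0)(W), (3,1)(W); every one is W ⇒ L
(4,6): moves to (3,6)(W), (2,6)(W), (0,6)(W), (4,5)(W), (4,4)(W), (4,3)(W), (3,5)(W); every one is W ⇒ L
Every other cell has at least one move into one of the L cells above, so it is W.
The starting position (4,6) is L: whatever Ada does, the opponent receives a W position.

Ben wins.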